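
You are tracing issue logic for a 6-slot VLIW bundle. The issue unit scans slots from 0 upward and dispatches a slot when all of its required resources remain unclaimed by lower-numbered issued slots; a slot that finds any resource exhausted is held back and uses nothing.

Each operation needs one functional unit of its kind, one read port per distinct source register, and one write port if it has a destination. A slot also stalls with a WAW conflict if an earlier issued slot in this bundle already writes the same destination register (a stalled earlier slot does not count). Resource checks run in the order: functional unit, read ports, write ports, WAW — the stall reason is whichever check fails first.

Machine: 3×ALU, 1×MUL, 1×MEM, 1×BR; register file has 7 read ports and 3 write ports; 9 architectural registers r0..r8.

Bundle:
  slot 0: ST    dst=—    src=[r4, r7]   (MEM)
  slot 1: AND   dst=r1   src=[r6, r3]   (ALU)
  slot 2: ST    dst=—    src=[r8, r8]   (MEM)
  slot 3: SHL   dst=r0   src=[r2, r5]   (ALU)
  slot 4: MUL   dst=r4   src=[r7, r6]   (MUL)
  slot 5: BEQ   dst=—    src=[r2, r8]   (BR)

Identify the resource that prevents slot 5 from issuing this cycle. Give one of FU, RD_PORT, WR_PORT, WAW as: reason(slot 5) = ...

reason(slot 5) = RD_PORT

(0) want 1×MEM +2rd +0wr — yes → AL3|MU1|ME0|BR1|rd5|wr3
(1) want 1×ALU +2rd +1wr — yes → AL2|MU1|ME0|BR1|rd3|wr2
(2) want 1×MEM +1rd +0wr — FU → AL2|MU1|ME0|BR1|rd3|wr2
(3) want 1×ALU +2rd +1wr — yes → AL1|MU1|ME0|BR1|rd1|wr1
(4) want 1×MUL +2rd +1wr — RD_PORT → AL1|MU1|ME0|BR1|rd1|wr1
(5) want 1×BR +2rd +0wr — RD_PORT → AL1|MU1|ME0|BR1|rd1|wr1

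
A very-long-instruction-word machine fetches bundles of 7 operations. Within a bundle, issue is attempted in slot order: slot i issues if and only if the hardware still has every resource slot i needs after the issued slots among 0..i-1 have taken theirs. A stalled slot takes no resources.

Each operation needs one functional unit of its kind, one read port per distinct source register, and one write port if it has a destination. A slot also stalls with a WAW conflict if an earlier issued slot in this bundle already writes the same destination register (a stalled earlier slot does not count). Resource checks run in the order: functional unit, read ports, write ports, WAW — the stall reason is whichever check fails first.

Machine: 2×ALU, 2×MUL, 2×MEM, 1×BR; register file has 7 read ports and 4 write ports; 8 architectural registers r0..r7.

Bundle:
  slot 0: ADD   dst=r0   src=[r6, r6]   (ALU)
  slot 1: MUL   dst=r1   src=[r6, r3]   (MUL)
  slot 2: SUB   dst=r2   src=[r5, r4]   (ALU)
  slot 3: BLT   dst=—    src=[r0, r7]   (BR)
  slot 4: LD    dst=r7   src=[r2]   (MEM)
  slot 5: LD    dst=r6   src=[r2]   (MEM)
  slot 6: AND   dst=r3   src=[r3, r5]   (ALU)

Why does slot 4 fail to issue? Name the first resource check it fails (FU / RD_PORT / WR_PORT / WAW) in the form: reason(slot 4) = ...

reason(slot 4) = RD_PORT

(0) want 1×ALU +1rd +1wr — yes → AL1|MU2|ME2|BR1|rd6|wr3
(1) want 1×MUL +2rd +1wr — yes → AL1|MU1|ME2|BR1|rd4|wr2
(2) want 1×ALU +2rd +1wr — yes → AL0|MU1|ME2|BR1|rd2|wr1
(3) want 1×BR +2rd +0wr — yes → AL0|MU1|ME2|BR0|rd0|wr1
(4) want 1×MEM +1rd +1wr — RD_PORT → AL0|MU1|ME2|BR0|rd0|wr1
(5) want 1×MEM +1rd +1wr — RD_PORT → AL0|MU1|ME2|BR0|rd0|wr1
(6) want 1×ALU +2rd +1wr — FU → AL0|MU1|ME2|BR0|rd0|wr1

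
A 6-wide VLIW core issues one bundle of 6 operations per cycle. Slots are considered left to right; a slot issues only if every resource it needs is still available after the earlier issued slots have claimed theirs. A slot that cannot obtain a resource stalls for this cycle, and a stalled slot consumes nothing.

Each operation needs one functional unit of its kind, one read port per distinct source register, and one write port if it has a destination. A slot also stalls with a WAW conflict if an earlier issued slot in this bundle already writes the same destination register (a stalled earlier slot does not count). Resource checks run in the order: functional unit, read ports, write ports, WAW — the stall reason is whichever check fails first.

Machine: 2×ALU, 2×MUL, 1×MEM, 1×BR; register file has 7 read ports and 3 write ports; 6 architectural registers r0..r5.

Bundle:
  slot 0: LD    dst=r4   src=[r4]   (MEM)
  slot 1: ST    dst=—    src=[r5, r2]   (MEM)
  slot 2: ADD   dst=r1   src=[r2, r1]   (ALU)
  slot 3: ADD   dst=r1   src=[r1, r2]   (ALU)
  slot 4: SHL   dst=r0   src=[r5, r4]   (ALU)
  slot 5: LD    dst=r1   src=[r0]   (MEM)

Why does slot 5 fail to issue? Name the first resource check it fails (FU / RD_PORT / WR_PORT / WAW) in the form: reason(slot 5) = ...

  0. MEM→r4 ⇒ go  {2A/2Mu/0Ld/1B | 6r 2w}
  1. MEM ⇒ no(FU)  {2A/2Mu/0Ld/1B | 6r 2w}
  2. ALU→r1 ⇒ go  {1A/2Mu/0Ld/1B | 4r 1w}
  3. ALU→r1 ⇒ no(WAW)  {1A/2Mu/0Ld/1B | 4r 1w}
  4. ALU→r0 ⇒ go  {0A/2Mu/0Ld/1B | 2r 0w}
  5. MEM→r1 ⇒ no(FU)  {0A/2Mu/0Ld/1B | 2r 0w}

reason(slot 5) = FU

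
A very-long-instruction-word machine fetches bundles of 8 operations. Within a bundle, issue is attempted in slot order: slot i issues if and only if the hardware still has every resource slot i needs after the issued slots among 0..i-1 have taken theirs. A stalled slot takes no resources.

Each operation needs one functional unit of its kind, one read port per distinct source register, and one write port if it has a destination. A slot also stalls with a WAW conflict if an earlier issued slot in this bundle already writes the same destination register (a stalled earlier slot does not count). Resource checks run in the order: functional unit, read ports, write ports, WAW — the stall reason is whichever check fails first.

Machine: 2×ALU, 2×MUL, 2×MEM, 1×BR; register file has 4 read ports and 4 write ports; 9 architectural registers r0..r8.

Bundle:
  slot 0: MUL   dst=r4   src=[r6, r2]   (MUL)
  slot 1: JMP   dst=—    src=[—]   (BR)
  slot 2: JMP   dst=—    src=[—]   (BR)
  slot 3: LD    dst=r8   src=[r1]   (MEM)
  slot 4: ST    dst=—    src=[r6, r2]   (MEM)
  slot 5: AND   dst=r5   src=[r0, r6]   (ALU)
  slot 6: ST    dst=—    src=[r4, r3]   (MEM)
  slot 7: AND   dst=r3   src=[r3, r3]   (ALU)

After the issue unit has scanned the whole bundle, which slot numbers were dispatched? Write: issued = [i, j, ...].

issued = [0, 1, 3, 7]

  0. MUL→r4 ⇒ go  {2A/1Mu/2Ld/1B | 2r 3w}
  1. BR ⇒ go  {2A/1Mu/2Ld/0B | 2r 3w}
  2. BR ⇒ no(FU)  {2A/1Mu/2Ld/0B | 2r 3w}
  3. MEM→r8 ⇒ go  {2A/1Mu/1Ld/0B | 1r 2w}
  4. MEM ⇒ no(RD_PORT)  {2A/1Mu/1Ld/0B | 1r 2w}
  5. ALU→r5 ⇒ no(RD_PORT)  {2A/1Mu/1Ld/0B | 1r 2w}
  6. MEM ⇒ no(RD_PORT)  {2A/1Mu/1Ld/0B | 1r 2w}
  7. ALU→r3 ⇒ go  {1A/1Mu/1Ld/0B | 0r 1w}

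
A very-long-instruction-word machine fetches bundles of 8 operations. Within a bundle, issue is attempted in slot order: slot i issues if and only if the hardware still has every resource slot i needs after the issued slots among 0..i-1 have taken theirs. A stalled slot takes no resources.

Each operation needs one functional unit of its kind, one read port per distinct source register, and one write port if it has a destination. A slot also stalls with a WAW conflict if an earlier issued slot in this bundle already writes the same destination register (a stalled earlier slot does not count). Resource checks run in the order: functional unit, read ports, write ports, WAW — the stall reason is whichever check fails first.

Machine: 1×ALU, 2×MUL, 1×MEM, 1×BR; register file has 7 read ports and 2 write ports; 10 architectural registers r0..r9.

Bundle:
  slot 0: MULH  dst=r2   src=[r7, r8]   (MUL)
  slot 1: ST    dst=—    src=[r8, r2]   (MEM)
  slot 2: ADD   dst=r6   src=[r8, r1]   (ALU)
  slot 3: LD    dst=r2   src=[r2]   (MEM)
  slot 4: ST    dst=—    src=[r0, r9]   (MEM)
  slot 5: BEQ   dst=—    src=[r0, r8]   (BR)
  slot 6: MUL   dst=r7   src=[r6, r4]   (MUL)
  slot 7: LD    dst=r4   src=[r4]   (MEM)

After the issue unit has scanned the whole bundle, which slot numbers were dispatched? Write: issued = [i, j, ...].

issued = [0, 1, 2]

#0 MUL src=r7,r8 dispatched  <A:1 Mu:1 Ld:1 B:1 rd:5 wr:1>
#1 MEM src=r8,r2 dispatched  <A:1 Mu:1 Ld:0 B:1 rd:3 wr:1>
#2 ALU src=r8,r1 dispatched  <A:0 Mu:1 Ld:0 B:1 rd:1 wr:0>
#3 MEM src=r2 held:FU  <A:0 Mu:1 Ld:0 B:1 rd:1 wr:0>
#4 MEM src=r0,r9 held:FU  <A:0 Mu:1 Ld:0 B:1 rd:1 wr:0>
#5 BR src=r0,r8 held:RD_PORT  <A:0 Mu:1 Ld:0 B:1 rd:1 wr:0>
#6 MUL src=r6,r4 held:RD_PORT  <A:0 Mu:1 Ld:0 B:1 rd:1 wr:0>
#7 MEM src=r4 held:FU  <A:0 Mu:1 Ld:0 B:1 rd:1 wr:0>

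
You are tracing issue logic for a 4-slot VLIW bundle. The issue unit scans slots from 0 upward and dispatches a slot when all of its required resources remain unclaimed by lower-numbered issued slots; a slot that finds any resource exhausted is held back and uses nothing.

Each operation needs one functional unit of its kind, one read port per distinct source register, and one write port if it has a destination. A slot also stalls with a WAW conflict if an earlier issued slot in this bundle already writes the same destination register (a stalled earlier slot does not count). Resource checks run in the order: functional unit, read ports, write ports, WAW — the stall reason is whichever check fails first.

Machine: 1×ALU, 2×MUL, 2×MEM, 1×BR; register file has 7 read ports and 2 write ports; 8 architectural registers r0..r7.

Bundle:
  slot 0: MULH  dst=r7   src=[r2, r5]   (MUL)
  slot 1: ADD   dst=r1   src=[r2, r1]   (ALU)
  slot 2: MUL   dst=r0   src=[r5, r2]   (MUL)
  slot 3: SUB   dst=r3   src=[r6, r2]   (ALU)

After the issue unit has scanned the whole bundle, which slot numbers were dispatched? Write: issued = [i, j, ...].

issued = [0, 1]

slot 0 (MUL): ISSUE — free A1,Mu1,Ld2,B1 rp5 wp1
slot 1 (ALU): ISSUE — free A0,Mu1,Ld2,B1 rp3 wp0
slot 2 (MUL): stall WR_PORT — free A0,Mu1,Ld2,B1 rp3 wp0
slot 3 (ALU): stall FU — free A0,Mu1,Ld2,B1 rp3 wp0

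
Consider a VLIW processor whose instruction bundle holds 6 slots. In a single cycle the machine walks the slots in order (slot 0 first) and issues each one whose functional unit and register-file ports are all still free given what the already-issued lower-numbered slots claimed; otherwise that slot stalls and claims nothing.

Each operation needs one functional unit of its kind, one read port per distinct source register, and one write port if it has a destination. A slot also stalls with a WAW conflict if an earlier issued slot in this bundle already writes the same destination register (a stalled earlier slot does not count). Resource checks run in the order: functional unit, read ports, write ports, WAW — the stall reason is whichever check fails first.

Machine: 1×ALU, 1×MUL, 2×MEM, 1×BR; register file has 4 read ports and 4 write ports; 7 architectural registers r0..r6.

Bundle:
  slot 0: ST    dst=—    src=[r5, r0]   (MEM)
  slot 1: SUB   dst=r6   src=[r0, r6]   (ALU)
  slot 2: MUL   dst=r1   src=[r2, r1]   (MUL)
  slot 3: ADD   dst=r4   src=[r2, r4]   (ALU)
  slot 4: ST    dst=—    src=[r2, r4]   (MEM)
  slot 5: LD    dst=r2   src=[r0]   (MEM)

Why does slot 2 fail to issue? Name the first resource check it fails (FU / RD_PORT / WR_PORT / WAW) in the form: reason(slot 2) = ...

reason(slot 2) = RD_PORT

(0) want 1×MEM +2rd +0wr — yes → AL1|MU1|ME1|BR1|rd2|wr4
(1) want 1×ALU +2rd +1wr — yes → AL0|MU1|ME1|BR1|rd0|wr3
(2) want 1×MUL +2rd +1wr — RD_PORT → AL0|MU1|ME1|BR1|rd0|wr3
(3) want 1×ALU +2rd +1wr — FU → AL0|MU1|ME1|BR1|rd0|wr3
(4) want 1×MEM +2rd +0wr — RD_PORT → AL0|MU1|ME1|BR1|rd0|wr3
(5) want 1×MEM +1rd +1wr — RD_PORT → AL0|MU1|ME1|BR1|rd0|wr3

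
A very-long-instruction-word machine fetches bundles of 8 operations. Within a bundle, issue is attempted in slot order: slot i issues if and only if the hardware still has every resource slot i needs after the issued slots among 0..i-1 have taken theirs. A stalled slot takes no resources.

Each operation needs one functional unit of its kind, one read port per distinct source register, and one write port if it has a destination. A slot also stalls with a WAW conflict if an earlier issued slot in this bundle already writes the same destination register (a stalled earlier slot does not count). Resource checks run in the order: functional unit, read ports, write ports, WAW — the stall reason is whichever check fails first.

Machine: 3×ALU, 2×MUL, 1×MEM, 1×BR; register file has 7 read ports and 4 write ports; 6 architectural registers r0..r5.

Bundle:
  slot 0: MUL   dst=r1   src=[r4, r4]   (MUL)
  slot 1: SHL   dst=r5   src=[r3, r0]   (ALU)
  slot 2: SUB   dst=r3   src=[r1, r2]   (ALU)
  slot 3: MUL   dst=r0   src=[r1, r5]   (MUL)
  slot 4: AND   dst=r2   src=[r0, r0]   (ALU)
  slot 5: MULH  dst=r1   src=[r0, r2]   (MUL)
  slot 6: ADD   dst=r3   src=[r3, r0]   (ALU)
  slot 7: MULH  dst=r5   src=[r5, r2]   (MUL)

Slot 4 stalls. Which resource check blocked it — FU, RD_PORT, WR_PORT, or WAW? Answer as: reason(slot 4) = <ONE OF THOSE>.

reason(slot 4) = RD_PORT

(0) want 1×MUL +1rd +1wr — yes → AL3|MU1|ME1|BR1|rd6|wr3
(1) want 1×ALU +2rd +1wr — yes → AL2|MU1|ME1|BR1|rd4|wr2
(2) want 1×ALU +2rd +1wr — yes → AL1|MU1|ME1|BR1|rd2|wr1
(3) want 1×MUL +2rd +1wr — yes → AL1|MU0|ME1|BR1|rd0|wr0
(4) want 1×ALU +1rd +1wr — RD_PORT → AL1|MU0|ME1|BR1|rd0|wr0
(5) want 1×MUL +2rd +1wr — FU → AL1|MU0|ME1|BR1|rd0|wr0
(6) want 1×ALU +2rd +1wr — RD_PORT → AL1|MU0|ME1|BR1|rd0|wr0
(7) want 1×MUL +2rd +1wr — FU → AL1|MU0|ME1|BR1|rd0|wr0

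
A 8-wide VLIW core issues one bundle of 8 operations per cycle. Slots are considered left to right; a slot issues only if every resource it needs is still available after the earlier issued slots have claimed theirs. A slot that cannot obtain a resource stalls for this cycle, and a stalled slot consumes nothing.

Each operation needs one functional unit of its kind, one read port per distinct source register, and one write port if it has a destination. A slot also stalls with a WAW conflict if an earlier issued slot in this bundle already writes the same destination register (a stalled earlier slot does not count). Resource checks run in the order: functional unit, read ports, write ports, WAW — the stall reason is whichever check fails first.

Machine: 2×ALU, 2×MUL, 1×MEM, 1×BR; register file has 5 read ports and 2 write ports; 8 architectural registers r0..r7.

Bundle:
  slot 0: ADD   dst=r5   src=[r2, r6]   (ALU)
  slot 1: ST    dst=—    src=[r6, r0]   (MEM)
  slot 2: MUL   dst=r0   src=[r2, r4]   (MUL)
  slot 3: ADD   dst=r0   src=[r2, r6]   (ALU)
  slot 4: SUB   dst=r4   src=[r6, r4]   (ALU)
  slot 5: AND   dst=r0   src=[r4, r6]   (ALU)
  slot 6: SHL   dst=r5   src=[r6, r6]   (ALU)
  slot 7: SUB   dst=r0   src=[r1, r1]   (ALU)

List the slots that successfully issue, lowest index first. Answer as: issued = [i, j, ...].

(0) want 1×ALU +2rd +1wr — yes → AL1|MU2|ME1|BR1|rd3|wr1
(1) want 1×MEM +2rd +0wr — yes → AL1|MU2|ME0|BR1|rd1|wr1
(2) want 1×MUL +2rd +1wr — RD_PORT → AL1|MU2|ME0|BR1|rd1|wr1
(3) want 1×ALU +2rd +1wr — RD_PORT → AL1|MU2|ME0|BR1|rd1|wr1
(4) want 1×ALU +2rd +1wr — RD_PORT → AL1|MU2|ME0|BR1|rd1|wr1
(5) want 1×ALU +2rd +1wr — RD_PORT → AL1|MU2|ME0|BR1|rd1|wr1
(6) want 1×ALU +1rd +1wr — WAW → AL1|MU2|ME0|BR1|rd1|wr1
(7) want 1×ALU +1rd +1wr — yes → AL0|MU2|ME0|BR1|rd0|wr0

issued = [0, 1, 7]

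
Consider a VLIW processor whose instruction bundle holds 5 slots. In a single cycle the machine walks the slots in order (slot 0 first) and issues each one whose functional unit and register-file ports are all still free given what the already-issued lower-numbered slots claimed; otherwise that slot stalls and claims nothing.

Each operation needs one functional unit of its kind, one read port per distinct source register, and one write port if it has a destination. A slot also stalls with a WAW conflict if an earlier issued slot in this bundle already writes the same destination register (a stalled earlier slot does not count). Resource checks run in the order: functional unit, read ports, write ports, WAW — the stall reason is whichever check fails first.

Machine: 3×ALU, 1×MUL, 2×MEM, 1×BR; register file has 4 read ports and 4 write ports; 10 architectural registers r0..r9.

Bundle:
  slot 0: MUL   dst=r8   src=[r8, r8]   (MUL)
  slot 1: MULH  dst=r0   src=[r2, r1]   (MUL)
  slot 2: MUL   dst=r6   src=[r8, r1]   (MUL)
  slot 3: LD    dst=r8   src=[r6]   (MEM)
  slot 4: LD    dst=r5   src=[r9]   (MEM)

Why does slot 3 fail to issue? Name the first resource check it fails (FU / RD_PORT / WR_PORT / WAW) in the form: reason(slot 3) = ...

reason(slot 3) = WAW

[0] MUL needs rd=1 wr=1: ok; after: ALU=3 MUL=0 MEM=2 BR=1, R=3, W=3
[1] MUL needs rd=2 wr=1: FU; after: ALU=3 MUL=0 MEM=2 BR=1, R=3, W=3
[2] MUL needs rd=2 wr=1: FU; after: ALU=3 MUL=0 MEM=2 BR=1, R=3, W=3
[3] MEM needs rd=1 wr=1: WAW; after: ALU=3 MUL=0 MEM=2 BR=1, R=3, W=3
[4] MEM needs rd=1 wr=1: ok; after: ALU=3 MUL=0 MEM=1 BR=1, R=2, W=2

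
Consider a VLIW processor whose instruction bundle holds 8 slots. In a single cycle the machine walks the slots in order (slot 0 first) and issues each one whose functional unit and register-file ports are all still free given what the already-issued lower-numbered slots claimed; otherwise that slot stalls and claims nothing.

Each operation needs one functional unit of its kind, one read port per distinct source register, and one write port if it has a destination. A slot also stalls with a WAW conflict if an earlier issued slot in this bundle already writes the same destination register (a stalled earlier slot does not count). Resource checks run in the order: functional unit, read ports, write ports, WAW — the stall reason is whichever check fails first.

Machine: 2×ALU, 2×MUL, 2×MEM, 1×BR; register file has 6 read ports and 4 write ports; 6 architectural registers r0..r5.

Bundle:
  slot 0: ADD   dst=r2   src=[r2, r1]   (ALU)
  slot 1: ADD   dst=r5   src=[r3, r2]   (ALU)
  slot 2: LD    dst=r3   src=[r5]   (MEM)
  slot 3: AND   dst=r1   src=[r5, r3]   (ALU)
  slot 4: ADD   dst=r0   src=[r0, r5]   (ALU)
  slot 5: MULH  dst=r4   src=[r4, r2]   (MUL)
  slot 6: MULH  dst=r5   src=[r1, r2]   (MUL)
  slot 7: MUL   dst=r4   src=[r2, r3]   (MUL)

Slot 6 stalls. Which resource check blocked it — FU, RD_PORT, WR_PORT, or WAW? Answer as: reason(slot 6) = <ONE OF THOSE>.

#0 ALU src=r2,r1 dispatched  <A:1 Mu:2 Ld:2 B:1 rd:4 wr:3>
#1 ALU src=r3,r2 dispatched  <A:0 Mu:2 Ld:2 B:1 rd:2 wr:2>
#2 MEM src=r5 dispatched  <A:0 Mu:2 Ld:1 B:1 rd:1 wr:1>
#3 ALU src=r5,r3 held:FU  <A:0 Mu:2 Ld:1 B:1 rd:1 wr:1>
#4 ALU src=r0,r5 held:FU  <A:0 Mu:2 Ld:1 B:1 rd:1 wr:1>
#5 MUL src=r4,r2 held:RD_PORT  <A:0 Mu:2 Ld:1 B:1 rd:1 wr:1>
#6 MUL src=r1,r2 held:RD_PORT  <A:0 Mu:2 Ld:1 B:1 rd:1 wr:1>
#7 MUL src=r2,r3 held:RD_PORT  <A:0 Mu:2 Ld:1 B:1 rd:1 wr:1>

reason(slot 6) = RD_PORT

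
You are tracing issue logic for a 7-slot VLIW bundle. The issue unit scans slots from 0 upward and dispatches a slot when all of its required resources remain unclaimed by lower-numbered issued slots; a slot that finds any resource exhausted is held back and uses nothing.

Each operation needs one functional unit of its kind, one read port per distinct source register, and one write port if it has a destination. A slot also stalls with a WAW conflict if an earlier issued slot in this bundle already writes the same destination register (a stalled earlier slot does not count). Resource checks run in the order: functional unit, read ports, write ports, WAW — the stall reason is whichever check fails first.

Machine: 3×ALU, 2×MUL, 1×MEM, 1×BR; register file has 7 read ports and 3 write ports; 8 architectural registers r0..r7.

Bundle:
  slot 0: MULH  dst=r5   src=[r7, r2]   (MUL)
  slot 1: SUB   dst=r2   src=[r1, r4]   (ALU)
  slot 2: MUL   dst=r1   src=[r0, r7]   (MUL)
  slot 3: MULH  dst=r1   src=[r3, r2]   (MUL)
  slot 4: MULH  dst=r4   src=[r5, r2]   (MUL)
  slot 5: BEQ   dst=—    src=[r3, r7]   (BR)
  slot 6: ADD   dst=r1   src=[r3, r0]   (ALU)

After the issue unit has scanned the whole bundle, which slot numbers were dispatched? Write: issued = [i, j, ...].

(0) want 1×MUL +2rd +1wr — yes → AL3|MU1|ME1|BR1|rd5|wr2
(1) want 1×ALU +2rd +1wr — yes → AL2|MU1|ME1|BR1|rd3|wr1
(2) want 1×MUL +2rd +1wr — yes → AL2|MU0|ME1|BR1|rd1|wr0
(3) want 1×MUL +2rd +1wr — FU → AL2|MU0|ME1|BR1|rd1|wr0
(4) want 1×MUL +2rd +1wr — FU → AL2|MU0|ME1|BR1|rd1|wr0
(5) want 1×BR +2rd +0wr — RD_PORT → AL2|MU0|ME1|BR1|rd1|wr0
(6) want 1×ALU +2rd +1wr — RD_PORT → AL2|MU0|ME1|BR1|rd1|wr0

issued = [0, 1, 2]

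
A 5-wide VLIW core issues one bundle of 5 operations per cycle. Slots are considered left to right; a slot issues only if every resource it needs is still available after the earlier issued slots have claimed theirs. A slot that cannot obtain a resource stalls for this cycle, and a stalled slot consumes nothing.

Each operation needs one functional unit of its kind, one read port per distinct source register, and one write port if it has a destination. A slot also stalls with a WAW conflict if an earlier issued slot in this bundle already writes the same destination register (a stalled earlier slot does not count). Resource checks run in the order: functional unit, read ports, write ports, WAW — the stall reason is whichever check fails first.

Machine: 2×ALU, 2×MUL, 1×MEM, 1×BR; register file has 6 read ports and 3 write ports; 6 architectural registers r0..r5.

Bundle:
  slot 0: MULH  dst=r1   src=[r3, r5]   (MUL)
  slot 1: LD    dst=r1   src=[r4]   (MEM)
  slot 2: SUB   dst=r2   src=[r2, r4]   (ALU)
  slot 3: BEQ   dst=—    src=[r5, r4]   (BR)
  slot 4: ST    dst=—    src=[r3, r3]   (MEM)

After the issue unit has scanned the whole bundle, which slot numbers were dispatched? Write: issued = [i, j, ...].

(0) want 1×MUL +2rd +1wr — yes → AL2|MU1|ME1|BR1|rd4|wr2
(1) want 1×MEM +1rd +1wr — WAW → AL2|MU1|ME1|BR1|rd4|wr2
(2) want 1×ALU +2rd +1wr — yes → AL1|MU1|ME1|BR1|rd2|wr1
(3) want 1×BR +2rd +0wr — yes → AL1|MU1|ME1|BR0|rd0|wr1
(4) want 1×MEM +1rd +0wr — RD_PORT → AL1|MU1|ME1|BR0|rd0|wr1

issued = [0, 2, 3]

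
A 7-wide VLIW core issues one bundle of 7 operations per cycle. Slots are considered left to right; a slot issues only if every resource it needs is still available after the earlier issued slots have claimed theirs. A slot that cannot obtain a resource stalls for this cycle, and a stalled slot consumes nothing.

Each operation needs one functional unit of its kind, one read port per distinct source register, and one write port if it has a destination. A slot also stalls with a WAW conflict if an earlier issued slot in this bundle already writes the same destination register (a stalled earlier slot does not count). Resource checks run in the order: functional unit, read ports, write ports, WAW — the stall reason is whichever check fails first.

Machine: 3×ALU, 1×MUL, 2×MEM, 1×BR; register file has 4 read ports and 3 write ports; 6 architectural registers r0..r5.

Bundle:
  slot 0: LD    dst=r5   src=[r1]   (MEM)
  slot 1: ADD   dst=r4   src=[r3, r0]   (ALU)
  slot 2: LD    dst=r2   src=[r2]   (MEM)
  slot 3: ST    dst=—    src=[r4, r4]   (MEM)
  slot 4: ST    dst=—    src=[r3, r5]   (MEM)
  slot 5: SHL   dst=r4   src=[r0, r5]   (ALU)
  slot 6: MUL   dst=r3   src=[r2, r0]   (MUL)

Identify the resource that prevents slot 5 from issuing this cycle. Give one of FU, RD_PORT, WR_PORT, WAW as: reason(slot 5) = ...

reason(slot 5) = RD_PORT

[0] MEM needs rd=1 wr=1: ok; after: ALU=3 MUL=1 MEM=1 BR=1, R=3, W=2
[1] ALU needs rd=2 wr=1: ok; after: ALU=2 MUL=1 MEM=1 BR=1, R=1, W=1
[2] MEM needs rd=1 wr=1: ok; after: ALU=2 MUL=1 MEM=0 BR=1, R=0, W=0
[3] MEM needs rd=1 wr=0: FU; after: ALU=2 MUL=1 MEM=0 BR=1, R=0, W=0
[4] MEM needs rd=2 wr=0: FU; after: ALU=2 MUL=1 MEM=0 BR=1, R=0, W=0
[5] ALU needs rd=2 wr=1: RD_PORT; after: ALU=2 MUL=1 MEM=0 BR=1, R=0, W=0
[6] MUL needs rd=2 wr=1: RD_PORT; after: ALU=2 MUL=1 MEM=0 BR=1, R=0, W=0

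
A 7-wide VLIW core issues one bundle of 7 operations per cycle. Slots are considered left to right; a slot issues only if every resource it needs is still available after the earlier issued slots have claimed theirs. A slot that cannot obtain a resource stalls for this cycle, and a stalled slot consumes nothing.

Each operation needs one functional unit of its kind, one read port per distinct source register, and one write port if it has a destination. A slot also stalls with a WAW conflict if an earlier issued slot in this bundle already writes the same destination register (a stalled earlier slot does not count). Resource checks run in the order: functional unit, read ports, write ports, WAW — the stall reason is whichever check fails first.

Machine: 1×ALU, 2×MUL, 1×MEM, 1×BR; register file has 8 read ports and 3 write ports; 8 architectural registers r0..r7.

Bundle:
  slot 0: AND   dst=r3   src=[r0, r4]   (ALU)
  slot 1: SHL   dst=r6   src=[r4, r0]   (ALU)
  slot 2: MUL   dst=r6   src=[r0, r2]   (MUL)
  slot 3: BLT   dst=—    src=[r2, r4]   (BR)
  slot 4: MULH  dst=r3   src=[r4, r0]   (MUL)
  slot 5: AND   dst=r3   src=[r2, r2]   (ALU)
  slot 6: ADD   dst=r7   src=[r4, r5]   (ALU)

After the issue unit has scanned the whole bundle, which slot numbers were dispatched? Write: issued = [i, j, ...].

(0) want 1×ALU +2rd +1wr — yes → AL0|MU2|ME1|BR1|rd6|wr2
(1) want 1×ALU +2rd +1wr — FU → AL0|MU2|ME1|BR1|rd6|wr2
(2) want 1×MUL +2rd +1wr — yes → AL0|MU1|ME1|BR1|rd4|wr1
(3) want 1×BR +2rd +0wr — yes → AL0|MU1|ME1|BR0|rd2|wr1
(4) want 1×MUL +2rd +1wr — WAW → AL0|MU1|ME1|BR0|rd2|wr1
(5) want 1×ALU +1rd +1wr — FU → AL0|MU1|ME1|BR0|rd2|wr1
(6) want 1×ALU +2rd +1wr — FU → AL0|MU1|ME1|BR0|rd2|wr1

issued = [0, 2, 3]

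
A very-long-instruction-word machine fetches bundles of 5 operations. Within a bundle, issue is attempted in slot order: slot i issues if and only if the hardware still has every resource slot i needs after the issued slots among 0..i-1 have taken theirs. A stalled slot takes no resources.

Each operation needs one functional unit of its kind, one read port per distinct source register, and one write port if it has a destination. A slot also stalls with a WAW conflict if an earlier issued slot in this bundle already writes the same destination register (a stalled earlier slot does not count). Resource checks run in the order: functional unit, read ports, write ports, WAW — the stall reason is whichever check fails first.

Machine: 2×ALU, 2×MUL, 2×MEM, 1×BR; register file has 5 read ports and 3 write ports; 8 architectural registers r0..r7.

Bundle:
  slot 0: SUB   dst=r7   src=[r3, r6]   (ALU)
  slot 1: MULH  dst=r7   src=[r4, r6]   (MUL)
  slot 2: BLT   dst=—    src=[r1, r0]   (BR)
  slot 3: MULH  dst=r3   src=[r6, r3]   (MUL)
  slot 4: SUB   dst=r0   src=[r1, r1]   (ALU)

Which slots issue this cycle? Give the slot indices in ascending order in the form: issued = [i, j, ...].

[0] ALU needs rd=2 wr=1: ok; after: ALU=1 MUL=2 MEM=2 BR=1, R=3, W=2
[1] MUL needs rd=2 wr=1: WAW; after: ALU=1 MUL=2 MEM=2 BR=1, R=3, W=2
[2] BR needs rd=2 wr=0: ok; after: ALU=1 MUL=2 MEM=2 BR=0, R=1, W=2
[3] MUL needs rd=2 wr=1: RD_PORT; after: ALU=1 MUL=2 MEM=2 BR=0, R=1, W=2
[4] ALU needs rd=1 wr=1: ok; after: ALU=0 MUL=2 MEM=2 BR=0, R=0, W=1

issued = [0, 2, 4]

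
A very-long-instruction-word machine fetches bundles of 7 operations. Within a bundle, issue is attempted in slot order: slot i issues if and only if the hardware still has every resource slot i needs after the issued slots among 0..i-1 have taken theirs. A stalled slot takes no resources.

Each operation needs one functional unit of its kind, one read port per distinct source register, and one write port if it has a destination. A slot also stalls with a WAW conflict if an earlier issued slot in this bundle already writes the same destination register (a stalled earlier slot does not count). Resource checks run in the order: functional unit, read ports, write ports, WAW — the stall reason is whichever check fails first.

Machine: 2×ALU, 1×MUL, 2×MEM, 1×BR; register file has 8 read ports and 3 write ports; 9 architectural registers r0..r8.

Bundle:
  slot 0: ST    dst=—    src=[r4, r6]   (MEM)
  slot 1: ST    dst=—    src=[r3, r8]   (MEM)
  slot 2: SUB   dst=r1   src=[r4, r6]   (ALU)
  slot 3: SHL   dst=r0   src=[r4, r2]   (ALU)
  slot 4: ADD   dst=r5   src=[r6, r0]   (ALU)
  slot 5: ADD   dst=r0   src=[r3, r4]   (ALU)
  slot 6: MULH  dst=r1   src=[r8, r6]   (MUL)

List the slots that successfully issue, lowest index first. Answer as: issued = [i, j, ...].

  0. MEM ⇒ go  {2A/1Mu/1Ld/1B | 6r 3w}
  1. MEM ⇒ go  {2A/1Mu/0Ld/1B | 4r 3w}
  2. ALU→r1 ⇒ go  {1A/1Mu/0Ld/1B | 2r 2w}
  3. ALU→r0 ⇒ go  {0A/1Mu/0Ld/1B | 0r 1w}
  4. ALU→r5 ⇒ no(FU)  {0A/1Mu/0Ld/1B | 0r 1w}
  5. ALU→r0 ⇒ no(FU)  {0A/1Mu/0Ld/1B | 0r 1w}
  6. MUL→r1 ⇒ no(RD_PORT)  {0A/1Mu/0Ld/1B | 0r 1w}

issued = [0, 1, 2, 3]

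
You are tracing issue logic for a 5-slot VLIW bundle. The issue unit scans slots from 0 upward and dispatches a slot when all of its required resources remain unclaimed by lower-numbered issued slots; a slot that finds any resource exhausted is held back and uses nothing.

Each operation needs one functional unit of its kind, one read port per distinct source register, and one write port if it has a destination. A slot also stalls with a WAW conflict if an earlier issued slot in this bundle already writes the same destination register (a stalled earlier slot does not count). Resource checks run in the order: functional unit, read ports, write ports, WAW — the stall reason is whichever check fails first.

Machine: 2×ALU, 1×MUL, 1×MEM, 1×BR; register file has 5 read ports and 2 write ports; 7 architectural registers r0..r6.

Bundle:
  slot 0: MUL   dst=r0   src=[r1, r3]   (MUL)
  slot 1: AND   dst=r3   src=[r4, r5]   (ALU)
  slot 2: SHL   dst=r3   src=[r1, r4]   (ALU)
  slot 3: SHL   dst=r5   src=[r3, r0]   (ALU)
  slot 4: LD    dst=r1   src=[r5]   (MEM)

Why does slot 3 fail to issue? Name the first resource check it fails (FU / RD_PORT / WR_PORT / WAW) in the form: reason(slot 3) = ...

reason(slot 3) = RD_PORT

slot 0 (MUL): ISSUE — free A2,Mu0,Ld1,B1 rp3 wp1
slot 1 (ALU): ISSUE — free A1,Mu0,Ld1,B1 rp1 wp0
slot 2 (ALU): stall RD_PORT — free A1,Mu0,Ld1,B1 rp1 wp0
slot 3 (ALU): stall RD_PORT — free A1,Mu0,Ld1,B1 rp1 wp0
slot 4 (MEM): stall WR_PORT — free A1,Mu0,Ld1,B1 rp1 wp0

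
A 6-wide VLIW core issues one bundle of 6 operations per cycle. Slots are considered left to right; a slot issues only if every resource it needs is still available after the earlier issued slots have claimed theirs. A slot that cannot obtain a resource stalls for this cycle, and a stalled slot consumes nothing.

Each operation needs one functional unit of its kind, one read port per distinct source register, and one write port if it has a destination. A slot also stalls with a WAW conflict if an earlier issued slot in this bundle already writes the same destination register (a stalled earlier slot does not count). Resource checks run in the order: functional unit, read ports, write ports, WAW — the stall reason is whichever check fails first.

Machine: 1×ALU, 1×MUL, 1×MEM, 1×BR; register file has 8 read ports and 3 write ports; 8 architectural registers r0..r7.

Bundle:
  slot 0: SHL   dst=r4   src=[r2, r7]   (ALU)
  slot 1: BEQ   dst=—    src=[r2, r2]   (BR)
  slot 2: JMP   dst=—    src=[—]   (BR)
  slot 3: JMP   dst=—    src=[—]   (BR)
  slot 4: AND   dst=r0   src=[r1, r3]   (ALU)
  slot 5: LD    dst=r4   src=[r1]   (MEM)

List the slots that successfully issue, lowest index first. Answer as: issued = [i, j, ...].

  0. ALU→r4 ⇒ go  {0A/1Mu/1Ld/1B | 6r 2w}
  1. BR ⇒ go  {0A/1Mu/1Ld/0B | 5r 2w}
  2. BR ⇒ no(FU)  {0A/1Mu/1Ld/0B | 5r 2w}
  3. BR ⇒ no(FU)  {0A/1Mu/1Ld/0B | 5r 2w}
  4. ALU→r0 ⇒ no(FU)  {0A/1Mu/1Ld/0B | 5r 2w}
  5. MEM→r4 ⇒ no(WAW)  {0A/1Mu/1Ld/0B | 5r 2w}

issued = [0, 1]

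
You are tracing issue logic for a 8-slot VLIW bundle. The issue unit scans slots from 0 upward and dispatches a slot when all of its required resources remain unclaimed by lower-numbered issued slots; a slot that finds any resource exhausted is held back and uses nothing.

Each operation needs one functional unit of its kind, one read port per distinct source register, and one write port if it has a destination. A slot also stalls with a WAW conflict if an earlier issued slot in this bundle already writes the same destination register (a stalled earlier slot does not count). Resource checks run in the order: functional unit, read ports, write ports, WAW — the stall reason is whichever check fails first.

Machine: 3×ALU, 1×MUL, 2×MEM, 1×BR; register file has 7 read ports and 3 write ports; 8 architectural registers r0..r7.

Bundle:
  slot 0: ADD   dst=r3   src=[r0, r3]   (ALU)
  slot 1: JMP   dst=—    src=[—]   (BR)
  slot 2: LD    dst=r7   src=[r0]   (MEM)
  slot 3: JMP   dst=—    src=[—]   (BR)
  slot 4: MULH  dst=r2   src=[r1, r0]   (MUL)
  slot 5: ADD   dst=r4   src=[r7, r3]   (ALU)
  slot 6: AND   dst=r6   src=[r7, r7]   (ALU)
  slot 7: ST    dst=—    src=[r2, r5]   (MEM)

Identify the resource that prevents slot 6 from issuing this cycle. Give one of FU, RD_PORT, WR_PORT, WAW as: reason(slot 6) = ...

[0] ALU needs rd=2 wr=1: ok; after: ALU=2 MUL=1 MEM=2 BR=1, R=5, W=2
[1] BR needs rd=0 wr=0: ok; after: ALU=2 MUL=1 MEM=2 BR=0, R=5, W=2
[2] MEM needs rd=1 wr=1: ok; after: ALU=2 MUL=1 MEM=1 BR=0, R=4, W=1
[3] BR needs rd=0 wr=0: FU; after: ALU=2 MUL=1 MEM=1 BR=0, R=4, W=1
[4] MUL needs rd=2 wr=1: ok; after: ALU=2 MUL=0 MEM=1 BR=0, R=2, W=0
[5] ALU needs rd=2 wr=1: WR_PORT; after: ALU=2 MUL=0 MEM=1 BR=0, R=2, W=0
[6] ALU needs rd=1 wr=1: WR_PORT; after: ALU=2 MUL=0 MEM=1 BR=0, R=2, W=0
[7] MEM needs rd=2 wr=0: ok; after: ALU=2 MUL=0 MEM=0 BR=0, R=0, W=0

reason(slot 6) = WR_PORT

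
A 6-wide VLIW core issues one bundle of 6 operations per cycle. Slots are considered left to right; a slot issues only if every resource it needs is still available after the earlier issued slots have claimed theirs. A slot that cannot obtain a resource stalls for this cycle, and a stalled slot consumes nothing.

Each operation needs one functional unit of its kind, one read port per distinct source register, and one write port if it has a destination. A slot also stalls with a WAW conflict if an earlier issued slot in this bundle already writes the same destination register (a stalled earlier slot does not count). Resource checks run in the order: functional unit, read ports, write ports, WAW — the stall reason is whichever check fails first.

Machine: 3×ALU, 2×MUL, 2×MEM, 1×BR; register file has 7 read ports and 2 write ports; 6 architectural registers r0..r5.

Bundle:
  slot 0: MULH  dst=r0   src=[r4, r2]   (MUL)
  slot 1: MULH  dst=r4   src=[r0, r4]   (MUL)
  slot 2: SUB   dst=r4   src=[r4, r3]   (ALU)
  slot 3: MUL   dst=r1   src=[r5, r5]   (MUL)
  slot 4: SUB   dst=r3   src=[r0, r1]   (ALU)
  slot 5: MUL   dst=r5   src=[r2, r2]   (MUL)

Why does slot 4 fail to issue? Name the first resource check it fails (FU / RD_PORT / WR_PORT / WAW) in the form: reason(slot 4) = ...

[0] MUL needs rd=2 wr=1: ok; after: ALU=3 MUL=1 MEM=2 BR=1, R=5, W=1
[1] MUL needs rd=2 wr=1: ok; after: ALU=3 MUL=0 MEM=2 BR=1, R=3, W=0
[2] ALU needs rd=2 wr=1: WR_PORT; after: ALU=3 MUL=0 MEM=2 BR=1, R=3, W=0
[3] MUL needs rd=1 wr=1: FU; after: ALU=3 MUL=0 MEM=2 BR=1, R=3, W=0
[4] ALU needs rd=2 wr=1: WR_PORT; after: ALU=3 MUL=0 MEM=2 BR=1, R=3, W=0
[5] MUL needs rd=1 wr=1: FU; after: ALU=3 MUL=0 MEM=2 BR=1, R=3, W=0

reason(slot 4) = WR_PORT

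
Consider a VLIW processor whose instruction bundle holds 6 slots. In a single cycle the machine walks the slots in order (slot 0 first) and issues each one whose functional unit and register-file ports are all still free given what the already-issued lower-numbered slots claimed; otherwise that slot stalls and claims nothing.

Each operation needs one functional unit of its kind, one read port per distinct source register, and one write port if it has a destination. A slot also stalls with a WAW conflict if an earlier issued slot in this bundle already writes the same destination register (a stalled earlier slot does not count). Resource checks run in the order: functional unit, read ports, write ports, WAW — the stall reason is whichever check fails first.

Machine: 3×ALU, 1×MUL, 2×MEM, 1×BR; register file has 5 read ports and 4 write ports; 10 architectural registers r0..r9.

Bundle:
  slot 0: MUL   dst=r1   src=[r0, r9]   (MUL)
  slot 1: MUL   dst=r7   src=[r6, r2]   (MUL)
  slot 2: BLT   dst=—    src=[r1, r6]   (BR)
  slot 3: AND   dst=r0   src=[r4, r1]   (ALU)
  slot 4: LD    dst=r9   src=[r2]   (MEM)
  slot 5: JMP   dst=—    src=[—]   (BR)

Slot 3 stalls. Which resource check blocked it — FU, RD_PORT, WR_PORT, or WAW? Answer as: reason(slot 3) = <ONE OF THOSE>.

slot 0 (MUL): ISSUE — free A3,Mu0,Ld2,B1 rp3 wp3
slot 1 (MUL): stall FU — free A3,Mu0,Ld2,B1 rp3 wp3
slot 2 (BR): ISSUE — free A3,Mu0,Ld2,B0 rp1 wp3
slot 3 (ALU): stall RD_PORT — free A3,Mu0,Ld2,B0 rp1 wp3
slot 4 (MEM): ISSUE — free A3,Mu0,Ld1,B0 rp0 wp2
slot 5 (BR): stall FU — free A3,Mu0,Ld1,B0 rp0 wp2

reason(slot 3) = RD_PORT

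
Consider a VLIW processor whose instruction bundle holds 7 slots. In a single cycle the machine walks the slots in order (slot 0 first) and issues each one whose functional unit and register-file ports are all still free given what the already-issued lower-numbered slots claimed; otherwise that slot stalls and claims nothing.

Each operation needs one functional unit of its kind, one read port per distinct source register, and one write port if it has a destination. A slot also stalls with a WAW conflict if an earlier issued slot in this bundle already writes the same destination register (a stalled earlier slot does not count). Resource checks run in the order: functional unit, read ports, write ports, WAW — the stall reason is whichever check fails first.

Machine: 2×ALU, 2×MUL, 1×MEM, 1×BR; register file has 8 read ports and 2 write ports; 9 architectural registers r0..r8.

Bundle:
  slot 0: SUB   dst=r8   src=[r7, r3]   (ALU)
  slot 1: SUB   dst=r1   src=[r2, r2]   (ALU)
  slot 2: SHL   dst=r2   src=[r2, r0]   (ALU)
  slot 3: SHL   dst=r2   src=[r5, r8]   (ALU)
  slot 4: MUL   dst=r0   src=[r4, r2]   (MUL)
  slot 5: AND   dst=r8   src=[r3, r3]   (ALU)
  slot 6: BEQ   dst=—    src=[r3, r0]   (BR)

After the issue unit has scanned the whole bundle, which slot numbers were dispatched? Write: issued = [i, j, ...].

issued = [0, 1, 6]

(0) want 1×ALU +2rd +1wr — yes → AL1|MU2|ME1|BR1|rd6|wr1
(1) want 1×ALU +1rd +1wr — yes → AL0|MU2|ME1|BR1|rd5|wr0
(2) want 1×ALU +2rd +1wr — FU → AL0|MU2|ME1|BR1|rd5|wr0
(3) want 1×ALU +2rd +1wr — FU → AL0|MU2|ME1|BR1|rd5|wr0
(4) want 1×MUL +2rd +1wr — WR_PORT → AL0|MU2|ME1|BR1|rd5|wr0
(5) want 1×ALU +1rd +1wr — FU → AL0|MU2|ME1|BR1|rd5|wr0
(6) want 1×BR +2rd +0wr — yes → AL0|MU2|ME1|BR0|rd3|wr0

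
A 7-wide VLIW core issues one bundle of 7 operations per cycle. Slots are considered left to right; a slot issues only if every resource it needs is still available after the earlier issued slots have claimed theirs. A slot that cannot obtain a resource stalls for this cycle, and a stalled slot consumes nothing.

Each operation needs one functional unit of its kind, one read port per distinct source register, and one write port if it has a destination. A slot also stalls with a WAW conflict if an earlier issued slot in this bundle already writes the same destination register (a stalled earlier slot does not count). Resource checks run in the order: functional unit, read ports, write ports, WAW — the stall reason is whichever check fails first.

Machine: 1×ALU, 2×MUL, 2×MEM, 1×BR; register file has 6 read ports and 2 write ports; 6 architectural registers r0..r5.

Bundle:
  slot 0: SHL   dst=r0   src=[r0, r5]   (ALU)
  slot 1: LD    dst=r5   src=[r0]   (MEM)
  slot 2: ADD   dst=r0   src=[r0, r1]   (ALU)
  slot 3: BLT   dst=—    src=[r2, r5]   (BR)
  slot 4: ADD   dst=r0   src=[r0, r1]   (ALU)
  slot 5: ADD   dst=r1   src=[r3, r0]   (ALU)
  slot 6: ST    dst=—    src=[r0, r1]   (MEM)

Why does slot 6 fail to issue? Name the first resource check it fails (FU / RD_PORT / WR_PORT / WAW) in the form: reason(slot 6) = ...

reason(slot 6) = RD_PORT

slot 0 (ALU): ISSUE — free A0,Mu2,Ld2,B1 rp4 wp1
slot 1 (MEM): ISSUE — free A0,Mu2,Ld1,B1 rp3 wp0
slot 2 (ALU): stall FU — free A0,Mu2,Ld1,B1 rp3 wp0
slot 3 (BR): ISSUE — free A0,Mu2,Ld1,B0 rp1 wp0
slot 4 (ALU): stall FU — free A0,Mu2,Ld1,B0 rp1 wp0
slot 5 (ALU): stall FU — free A0,Mu2,Ld1,B0 rp1 wp0
slot 6 (MEM): stall RD_PORT — free A0,Mu2,Ld1,B0 rp1 wp0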